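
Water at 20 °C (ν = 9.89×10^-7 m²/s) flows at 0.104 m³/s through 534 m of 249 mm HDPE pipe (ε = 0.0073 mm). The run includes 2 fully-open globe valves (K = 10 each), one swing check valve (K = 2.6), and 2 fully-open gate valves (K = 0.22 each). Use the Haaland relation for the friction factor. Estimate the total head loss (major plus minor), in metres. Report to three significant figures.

V = 4Q/(πD²) = 2.136 m/s; V²/2g = 0.2325 m
Re = 5.38×10^5, ε/D = 2.93×10^-5 → f = 0.01326 (Haaland)
Major: h_f = f(L/D)·V²/2g = 0.01326·2145·0.2325 = 6.614 m
Minor: ΣK = 23.0; h_m = ΣK·V²/2g = 5.356 m
Total H_L = 6.614 + 5.356 = 11.97 m

H_L ≈ 12.0 m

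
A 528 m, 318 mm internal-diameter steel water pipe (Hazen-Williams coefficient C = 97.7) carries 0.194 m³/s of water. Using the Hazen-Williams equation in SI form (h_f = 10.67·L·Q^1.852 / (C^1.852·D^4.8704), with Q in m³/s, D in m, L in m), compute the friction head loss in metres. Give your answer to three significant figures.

h_f = 10.67·528·0.194^1.852 / (97.7^1.852·0.318^4.8704) = 14.79 m

h_f ≈ 14.8 m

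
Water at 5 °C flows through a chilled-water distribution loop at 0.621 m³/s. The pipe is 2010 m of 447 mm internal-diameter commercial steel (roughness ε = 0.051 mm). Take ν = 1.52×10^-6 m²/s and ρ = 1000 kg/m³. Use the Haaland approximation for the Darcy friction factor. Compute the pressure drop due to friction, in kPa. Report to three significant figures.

Δp ≈ 471 kPa

V = 4Q/(πD²) = 4·0.621/(π·0.447²) = 3.957 m/s
Re = VD/ν = 3.957·0.447/1.52×10^-6 = 1.16×10^6 → turbulent
ε/D = 0.051/447 = 1.14×10^-4
Haaland: f = 0.01338
h_f = f(L/D)V²/(2g) = 0.01338·(2010/0.447)·3.957²/(2·9.81) = 48.03 m
Δp = ρg·h_f = 1000·9.81·48.03 = 471.2 kPa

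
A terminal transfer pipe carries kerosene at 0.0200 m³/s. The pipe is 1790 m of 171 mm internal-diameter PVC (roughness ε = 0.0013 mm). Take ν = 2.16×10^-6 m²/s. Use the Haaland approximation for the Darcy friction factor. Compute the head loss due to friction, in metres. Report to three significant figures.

h_f ≈ 7.81 m

V = 4Q/(πD²) = 4·0.0200/(π·0.171²) = 0.8709 m/s
Re = VD/ν = 0.8709·0.171/2.16×10^-6 = 6.89×10^4 → turbulent
ε/D = 0.0013/171 = 7.60×10^-6
Haaland: f = 0.01931
h_f = f(L/D)V²/(2g) = 0.01931·(1790/0.171)·0.8709²/(2·9.81) = 7.815 m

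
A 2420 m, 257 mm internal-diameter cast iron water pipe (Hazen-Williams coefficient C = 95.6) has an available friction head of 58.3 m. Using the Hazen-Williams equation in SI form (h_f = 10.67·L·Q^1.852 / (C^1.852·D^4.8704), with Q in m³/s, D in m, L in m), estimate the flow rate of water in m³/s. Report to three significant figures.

Q ≈ 0.1000 m³/s

Rearranging: Q = [h_f·C^1.852·D^4.8704 / (10.67·L)]^(1/1.852)
Q = [58.3·95.6^1.852·0.257^4.8704 / (10.67·2420)]^0.540 = 0.09995 m³/s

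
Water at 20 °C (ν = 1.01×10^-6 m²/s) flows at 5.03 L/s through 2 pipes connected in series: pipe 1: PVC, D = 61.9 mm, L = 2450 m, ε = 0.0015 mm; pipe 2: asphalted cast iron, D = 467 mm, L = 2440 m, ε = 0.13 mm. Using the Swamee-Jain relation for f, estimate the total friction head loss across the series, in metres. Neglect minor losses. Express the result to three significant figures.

H ≈ 101 m

Pipe 1: V = 1.671 m/s, Re = 1.02×10^5, ε/D = 2.42×10^-5, f = 0.01792, h_1 = f(L/D)V²/2g = 101.0 m
Pipe 2: V = 0.02937 m/s, Re = 1.36×10^4, ε/D = 2.78×10^-4, f = 0.02909, h_2 = f(L/D)V²/2g = 0.006679 m
Series → Q common, losses add: H = Σh = 101.0 m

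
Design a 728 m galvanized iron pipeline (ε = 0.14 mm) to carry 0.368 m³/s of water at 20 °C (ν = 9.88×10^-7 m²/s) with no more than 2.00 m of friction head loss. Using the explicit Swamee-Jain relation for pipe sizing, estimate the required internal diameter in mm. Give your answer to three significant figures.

Swamee-Jain (Type III): D = 0.66·[ε^1.25·(LQ²/(gh_f))^4.75 + ν·Q^9.4·(L/(gh_f))^5.2]^0.04
LQ²/(gh_f) = 5.025; L/(gh_f) = 37.10
Term 1 = ε^1.25·(…)^4.75 = 0.0326; Term 2 = ν·Q^9.4·(…)^5.2 = 0.0119
D = 0.66·(0.0326 + 0.0119)^0.04 = 0.5827 m = 583 mm
Check: V = 1.38 m/s, Re = 8.14×10^5, f = 0.01536, h_f = 1.86 m ≈ 2.00 m ✓

D ≈ 583 mm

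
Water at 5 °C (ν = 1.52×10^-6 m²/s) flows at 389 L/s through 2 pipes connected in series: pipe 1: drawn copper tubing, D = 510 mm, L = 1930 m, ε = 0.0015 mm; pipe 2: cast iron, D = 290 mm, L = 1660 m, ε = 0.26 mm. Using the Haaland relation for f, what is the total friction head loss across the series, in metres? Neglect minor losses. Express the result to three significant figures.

Pipe 1: V = 1.904 m/s, Re = 6.39×10^5, ε/D = 2.94×10^-6, f = 0.01255, h_1 = f(L/D)V²/2g = 8.775 m
Pipe 2: V = 5.889 m/s, Re = 1.12×10^6, ε/D = 8.97×10^-4, f = 0.01942, h_2 = f(L/D)V²/2g = 196.5 m
Series → Q common, losses add: H = Σh = 205.3 m

H ≈ 205 m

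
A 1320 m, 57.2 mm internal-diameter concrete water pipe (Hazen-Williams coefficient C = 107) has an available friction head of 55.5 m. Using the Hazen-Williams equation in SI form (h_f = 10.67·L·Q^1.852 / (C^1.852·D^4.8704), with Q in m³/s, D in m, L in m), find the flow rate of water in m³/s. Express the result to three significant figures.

Rearranging: Q = [h_f·C^1.852·D^4.8704 / (10.67·L)]^(1/1.852)
Q = [55.5·107^1.852·0.0572^4.8704 / (10.67·1320)]^0.540 = 0.002906 m³/s

Q ≈ 0.00291 m³/s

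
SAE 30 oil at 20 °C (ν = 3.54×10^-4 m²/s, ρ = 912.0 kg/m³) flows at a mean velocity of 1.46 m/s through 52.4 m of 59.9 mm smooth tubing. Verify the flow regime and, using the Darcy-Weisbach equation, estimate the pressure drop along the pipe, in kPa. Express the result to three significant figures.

Re = VD/ν = 1.46·0.05990/3.54×10^-4 = 247 → laminar (Re < 2300)
f = 64/Re = 0.2591
h_f = f(L/D)V²/(2g) = 0.2591·(52.4/0.05990)·1.46²/(2·9.81) = 24.62 m
Δp = ρg·h_f = 912.0·9.81·24.62 = 220.3 kPa

Δp ≈ 220 kPa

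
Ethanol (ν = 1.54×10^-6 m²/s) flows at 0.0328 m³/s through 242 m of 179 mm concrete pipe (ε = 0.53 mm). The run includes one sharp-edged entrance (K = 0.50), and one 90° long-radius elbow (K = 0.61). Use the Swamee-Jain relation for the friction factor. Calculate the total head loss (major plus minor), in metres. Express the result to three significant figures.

V = 4Q/(πD²) = 1.303 m/s; V²/2g = 0.08659 m
Re = 1.51×10^5, ε/D = 0.00296 → f = 0.02716 (Swamee-Jain)
Major: h_f = f(L/D)·V²/2g = 0.02716·1352·0.08659 = 3.180 m
Minor: ΣK = 1.11; h_m = ΣK·V²/2g = 0.09611 m
Total H_L = 3.180 + 0.09611 = 3.276 m

H_L ≈ 3.28 m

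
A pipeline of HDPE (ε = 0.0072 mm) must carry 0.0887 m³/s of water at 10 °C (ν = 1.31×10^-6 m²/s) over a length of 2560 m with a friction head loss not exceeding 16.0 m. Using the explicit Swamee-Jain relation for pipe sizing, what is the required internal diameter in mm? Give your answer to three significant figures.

D ≈ 277 mm

Swamee-Jain (Type III): D = 0.66·[ε^1.25·(LQ²/(gh_f))^4.75 + ν·Q^9.4·(L/(gh_f))^5.2]^0.04
LQ²/(gh_f) = 0.1283; L/(gh_f) = 16.31
Term 1 = ε^1.25·(…)^4.75 = 2.17×10^-11; Term 2 = ν·Q^9.4·(…)^5.2 = 3.41×10^-10
D = 0.66·(2.17×10^-11 + 3.41×10^-10)^0.04 = 0.2766 m = 277 mm
Check: V = 1.48 m/s, Re = 3.12×10^5, f = 0.01458, h_f = 15.0 m ≈ 16.0 m ✓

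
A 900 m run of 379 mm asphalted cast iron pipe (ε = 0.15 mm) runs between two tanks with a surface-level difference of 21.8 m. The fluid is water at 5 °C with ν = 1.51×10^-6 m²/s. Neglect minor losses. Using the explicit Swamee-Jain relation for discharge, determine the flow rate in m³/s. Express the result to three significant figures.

Swamee-Jain (Type II): Q = -0.965·√(gD⁵h_f/L)·ln[ε/(3.7D) + √(3.17ν²L/(gD³h_f))]
√(gD⁵h_f/L) = √(9.81·0.379⁵·21.8/900) = 0.04311
ε/(3.7D) = 1.07×10^-4; √(3.17ν²L/(gD³h_f)) = 2.36×10^-5
Q = -0.965·0.04311·ln(1.306×10^-4) = 0.3720 m³/s
Check: V = 3.30 m/s, Re = 8.28×10^5, f = 0.01667, h_f = 21.9 m ≈ 21.8 m ✓

Q ≈ 0.372 m³/s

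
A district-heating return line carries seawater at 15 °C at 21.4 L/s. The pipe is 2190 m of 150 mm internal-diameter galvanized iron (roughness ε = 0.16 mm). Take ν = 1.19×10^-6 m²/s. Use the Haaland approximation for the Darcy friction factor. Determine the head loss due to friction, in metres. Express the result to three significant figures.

V = 4Q/(πD²) = 4·0.0214/(π·0.150²) = 1.211 m/s
Re = VD/ν = 1.211·0.150/1.19×10^-6 = 1.53×10^5 → turbulent
ε/D = 0.16/150 = 0.00107
Haaland: f = 0.02151
h_f = f(L/D)V²/(2g) = 0.02151·(2190/0.150)·1.211²/(2·9.81) = 23.47 m

h_f ≈ 23.5 m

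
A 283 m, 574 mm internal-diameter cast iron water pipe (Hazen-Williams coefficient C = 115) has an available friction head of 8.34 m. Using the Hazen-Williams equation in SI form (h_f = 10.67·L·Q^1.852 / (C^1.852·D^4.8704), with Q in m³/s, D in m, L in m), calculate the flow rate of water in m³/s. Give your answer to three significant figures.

Q ≈ 1.11 m³/s

Rearranging: Q = [h_f·C^1.852·D^4.8704 / (10.67·L)]^(1/1.852)
Q = [8.34·115^1.852·0.574^4.8704 / (10.67·283)]^0.540 = 1.109 m³/s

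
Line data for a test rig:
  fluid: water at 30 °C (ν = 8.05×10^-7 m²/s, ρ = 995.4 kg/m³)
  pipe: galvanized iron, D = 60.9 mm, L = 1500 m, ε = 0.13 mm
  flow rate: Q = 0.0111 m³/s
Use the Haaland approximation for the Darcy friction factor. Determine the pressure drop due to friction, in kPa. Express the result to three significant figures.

V = 4Q/(πD²) = 4·0.0111/(π·0.0609²) = 3.811 m/s
Re = VD/ν = 3.811·0.0609/8.05×10^-7 = 2.88×10^5 → turbulent
ε/D = 0.13/60.9 = 0.00213
Haaland: f = 0.02441
h_f = f(L/D)V²/(2g) = 0.02441·(1500/0.0609)·3.811²/(2·9.81) = 444.9 m
Δp = ρg·h_f = 995.4·9.81·444.9 = 4345 kPa

Δp ≈ 4340 kPa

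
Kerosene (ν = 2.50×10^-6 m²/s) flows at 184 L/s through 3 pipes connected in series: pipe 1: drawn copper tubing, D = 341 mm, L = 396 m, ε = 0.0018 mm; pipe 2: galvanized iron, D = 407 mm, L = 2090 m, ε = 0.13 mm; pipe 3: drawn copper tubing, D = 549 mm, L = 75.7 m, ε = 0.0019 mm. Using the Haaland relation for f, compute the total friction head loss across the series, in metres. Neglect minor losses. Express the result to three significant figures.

H ≈ 12.7 m

Pipe 1: V = 2.015 m/s, Re = 2.75×10^5, ε/D = 5.28×10^-6, f = 0.01462, h_1 = f(L/D)V²/2g = 3.513 m
Pipe 2: V = 1.414 m/s, Re = 2.30×10^5, ε/D = 3.19×10^-4, f = 0.01736, h_2 = f(L/D)V²/2g = 9.090 m
Pipe 3: V = 0.7773 m/s, Re = 1.71×10^5, ε/D = 3.46×10^-6, f = 0.01601, h_3 = f(L/D)V²/2g = 0.06796 m
Series → Q common, losses add: H = Σh = 12.67 m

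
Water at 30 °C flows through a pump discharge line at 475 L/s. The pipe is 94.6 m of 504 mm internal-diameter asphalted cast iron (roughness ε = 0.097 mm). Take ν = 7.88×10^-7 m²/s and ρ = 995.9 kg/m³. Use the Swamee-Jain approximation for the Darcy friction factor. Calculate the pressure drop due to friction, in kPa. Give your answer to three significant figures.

V = 4Q/(πD²) = 4·0.475/(π·0.504²) = 2.381 m/s
Re = VD/ν = 2.381·0.504/7.88×10^-7 = 1.52×10^6 → turbulent
ε/D = 0.097/504 = 1.92×10^-4
Swamee-Jain: f = 0.01438
h_f = f(L/D)V²/(2g) = 0.01438·(94.6/0.504)·2.381²/(2·9.81) = 0.7798 m
Δp = ρg·h_f = 995.9·9.81·0.7798 = 7.619 kPa

Δp ≈ 7.62 kPa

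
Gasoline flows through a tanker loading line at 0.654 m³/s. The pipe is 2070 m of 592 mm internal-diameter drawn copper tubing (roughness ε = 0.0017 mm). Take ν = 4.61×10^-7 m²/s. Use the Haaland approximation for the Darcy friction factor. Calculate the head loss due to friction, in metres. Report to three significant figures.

h_f ≈ 9.85 m

V = 4Q/(πD²) = 4·0.654/(π·0.592²) = 2.376 m/s
Re = VD/ν = 2.376·0.592/4.61×10^-7 = 3.05×10^6 → turbulent
ε/D = 0.0017/592 = 2.87×10^-6
Haaland: f = 0.009789
h_f = f(L/D)V²/(2g) = 0.009789·(2070/0.592)·2.376²/(2·9.81) = 9.849 m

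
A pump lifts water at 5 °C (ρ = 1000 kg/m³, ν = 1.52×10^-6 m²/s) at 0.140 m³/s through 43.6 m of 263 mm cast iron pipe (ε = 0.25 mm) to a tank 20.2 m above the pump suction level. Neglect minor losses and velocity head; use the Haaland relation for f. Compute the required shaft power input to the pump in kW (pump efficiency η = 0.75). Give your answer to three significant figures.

V = 4Q/(πD²) = 2.577 m/s; Re = 4.46×10^5; ε/D = 9.51×10^-4; f = 0.02004
h_f = f(L/D)V²/2g = 1.124 m
Total head H = z + h_f = 20.2 + 1.124 = 21.32 m
P_hyd = ρgQH = 1000·9.81·0.140·21.32 = 29.29 kW
P_shaft = P_hyd/η = 29.29/0.75 = 39.05 kW

P_shaft ≈ 39.0 kW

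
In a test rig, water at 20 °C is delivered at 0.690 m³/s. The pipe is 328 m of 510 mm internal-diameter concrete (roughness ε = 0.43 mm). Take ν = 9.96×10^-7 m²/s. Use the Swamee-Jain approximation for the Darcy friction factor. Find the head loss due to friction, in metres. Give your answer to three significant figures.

V = 4Q/(πD²) = 4·0.690/(π·0.510²) = 3.378 m/s
Re = VD/ν = 3.378·0.510/9.96×10^-7 = 1.73×10^6 → turbulent
ε/D = 0.43/510 = 8.43×10^-4
Swamee-Jain: f = 0.01911
h_f = f(L/D)V²/(2g) = 0.01911·(328/0.510)·3.378²/(2·9.81) = 7.148 m

h_f ≈ 7.15 m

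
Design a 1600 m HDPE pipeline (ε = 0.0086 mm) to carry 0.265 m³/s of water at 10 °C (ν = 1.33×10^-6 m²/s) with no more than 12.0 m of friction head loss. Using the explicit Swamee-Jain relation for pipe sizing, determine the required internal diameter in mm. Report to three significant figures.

Swamee-Jain (Type III): D = 0.66·[ε^1.25·(LQ²/(gh_f))^4.75 + ν·Q^9.4·(L/(gh_f))^5.2]^0.04
LQ²/(gh_f) = 0.9545; L/(gh_f) = 13.59
Term 1 = ε^1.25·(…)^4.75 = 3.73×10^-7; Term 2 = ν·Q^9.4·(…)^5.2 = 3.94×10^-6
D = 0.66·(3.73×10^-7 + 3.94×10^-6)^0.04 = 0.4027 m = 403 mm
Check: V = 2.08 m/s, Re = 6.30×10^5, f = 0.01295, h_f = 11.4 m ≈ 12.0 m ✓

D ≈ 403 mm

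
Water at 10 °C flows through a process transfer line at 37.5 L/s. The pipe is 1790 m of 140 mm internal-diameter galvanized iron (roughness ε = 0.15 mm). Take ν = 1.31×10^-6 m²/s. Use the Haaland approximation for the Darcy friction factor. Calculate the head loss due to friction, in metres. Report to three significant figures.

h_f ≈ 81.0 m

V = 4Q/(πD²) = 4·0.0375/(π·0.140²) = 2.436 m/s
Re = VD/ν = 2.436·0.140/1.31×10^-6 = 2.60×10^5 → turbulent
ε/D = 0.15/140 = 0.00107
Haaland: f = 0.02094
h_f = f(L/D)V²/(2g) = 0.02094·(1790/0.140)·2.436²/(2·9.81) = 80.96 m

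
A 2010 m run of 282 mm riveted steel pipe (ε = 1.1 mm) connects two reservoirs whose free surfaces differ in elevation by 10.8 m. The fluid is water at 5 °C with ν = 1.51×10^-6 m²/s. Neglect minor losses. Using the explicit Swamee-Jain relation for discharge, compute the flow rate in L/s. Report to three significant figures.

Q ≈ 63.5 L/s

Swamee-Jain (Type II): Q = -0.965·√(gD⁵h_f/L)·ln[ε/(3.7D) + √(3.17ν²L/(gD³h_f))]
√(gD⁵h_f/L) = √(9.81·0.282⁵·10.8/2010) = 0.009696
ε/(3.7D) = 0.00105; √(3.17ν²L/(gD³h_f)) = 7.82×10^-5
Q = -0.965·0.009696·ln(0.001132) = 0.06347 m³/s
Check: V = 1.02 m/s, Re = 1.90×10^5, f = 0.02898, h_f = 10.9 m ≈ 10.8 m ✓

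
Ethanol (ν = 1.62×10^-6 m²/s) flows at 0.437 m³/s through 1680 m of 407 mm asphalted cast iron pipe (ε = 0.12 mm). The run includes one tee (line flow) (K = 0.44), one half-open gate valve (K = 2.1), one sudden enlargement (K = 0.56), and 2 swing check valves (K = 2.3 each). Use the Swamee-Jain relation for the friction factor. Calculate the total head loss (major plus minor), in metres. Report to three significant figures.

H_L ≈ 42.0 m

V = 4Q/(πD²) = 3.359 m/s; V²/2g = 0.5751 m
Re = 8.44×10^5, ε/D = 2.95×10^-4 → f = 0.01583 (Swamee-Jain)
Major: h_f = f(L/D)·V²/2g = 0.01583·4128·0.5751 = 37.59 m
Minor: ΣK = 7.70; h_m = ΣK·V²/2g = 4.428 m
Total H_L = 37.59 + 4.428 = 42.01 m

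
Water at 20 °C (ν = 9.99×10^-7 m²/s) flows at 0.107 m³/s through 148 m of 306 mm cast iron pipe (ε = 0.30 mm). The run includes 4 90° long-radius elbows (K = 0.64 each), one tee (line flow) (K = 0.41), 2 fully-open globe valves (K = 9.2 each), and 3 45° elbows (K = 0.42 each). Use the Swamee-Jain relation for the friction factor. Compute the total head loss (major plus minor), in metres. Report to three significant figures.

V = 4Q/(πD²) = 1.455 m/s; V²/2g = 0.1079 m
Re = 4.46×10^5, ε/D = 9.80×10^-4 → f = 0.02034 (Swamee-Jain)
Major: h_f = f(L/D)·V²/2g = 0.02034·483.7·0.1079 = 1.062 m
Minor: ΣK = 22.6; h_m = ΣK·V²/2g = 2.442 m
Total H_L = 1.062 + 2.442 = 3.503 m

H_L ≈ 3.50 m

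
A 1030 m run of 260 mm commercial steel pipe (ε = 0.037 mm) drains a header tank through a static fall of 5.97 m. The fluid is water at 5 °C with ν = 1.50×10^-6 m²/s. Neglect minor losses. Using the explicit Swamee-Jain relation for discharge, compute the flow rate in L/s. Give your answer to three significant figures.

Q ≈ 71.4 L/s

Swamee-Jain (Type II): Q = -0.965·√(gD⁵h_f/L)·ln[ε/(3.7D) + √(3.17ν²L/(gD³h_f))]
√(gD⁵h_f/L) = √(9.81·0.260⁵·5.97/1030) = 0.008219
ε/(3.7D) = 3.85×10^-5; √(3.17ν²L/(gD³h_f)) = 8.45×10^-5
Q = -0.965·0.008219·ln(1.229×10^-4) = 0.07141 m³/s
Check: V = 1.35 m/s, Re = 2.33×10^5, f = 0.01636, h_f = 5.98 m ≈ 5.97 m ✓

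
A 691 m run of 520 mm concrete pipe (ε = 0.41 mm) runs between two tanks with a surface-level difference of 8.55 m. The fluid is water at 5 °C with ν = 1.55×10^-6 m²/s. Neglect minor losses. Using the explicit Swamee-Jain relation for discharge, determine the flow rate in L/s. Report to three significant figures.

Swamee-Jain (Type II): Q = -0.965·√(gD⁵h_f/L)·ln[ε/(3.7D) + √(3.17ν²L/(gD³h_f))]
√(gD⁵h_f/L) = √(9.81·0.520⁵·8.55/691) = 0.06793
ε/(3.7D) = 2.13×10^-4; √(3.17ν²L/(gD³h_f)) = 2.11×10^-5
Q = -0.965·0.06793·ln(2.342×10^-4) = 0.5480 m³/s
Check: V = 2.58 m/s, Re = 8.66×10^5, f = 0.01906, h_f = 8.60 m ≈ 8.55 m ✓

Q ≈ 548 L/s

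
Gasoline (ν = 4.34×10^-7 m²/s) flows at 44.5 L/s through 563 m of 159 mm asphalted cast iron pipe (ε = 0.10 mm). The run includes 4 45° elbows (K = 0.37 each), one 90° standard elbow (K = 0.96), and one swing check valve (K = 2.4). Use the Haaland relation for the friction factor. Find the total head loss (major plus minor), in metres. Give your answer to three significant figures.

H_L ≈ 17.6 m

V = 4Q/(πD²) = 2.241 m/s; V²/2g = 0.2560 m
Re = 8.21×10^5, ε/D = 6.29×10^-4 → f = 0.01808 (Haaland)
Major: h_f = f(L/D)·V²/2g = 0.01808·3541·0.2560 = 16.39 m
Minor: ΣK = 4.84; h_m = ΣK·V²/2g = 1.239 m
Total H_L = 16.39 + 1.239 = 17.63 m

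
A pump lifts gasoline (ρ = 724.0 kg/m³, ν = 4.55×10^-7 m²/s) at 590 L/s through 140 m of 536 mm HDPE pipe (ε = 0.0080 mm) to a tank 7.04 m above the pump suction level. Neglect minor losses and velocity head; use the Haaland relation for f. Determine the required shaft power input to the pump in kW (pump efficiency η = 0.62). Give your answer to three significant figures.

V = 4Q/(πD²) = 2.615 m/s; Re = 3.08×10^6; ε/D = 1.49×10^-5; f = 0.01026
h_f = f(L/D)V²/2g = 0.9335 m
Total head H = z + h_f = 7.04 + 0.9335 = 7.974 m
P_hyd = ρgQH = 724.0·9.81·0.590·7.974 = 33.41 kW
P_shaft = P_hyd/η = 33.41/0.62 = 53.89 kW

P_shaft ≈ 53.9 kW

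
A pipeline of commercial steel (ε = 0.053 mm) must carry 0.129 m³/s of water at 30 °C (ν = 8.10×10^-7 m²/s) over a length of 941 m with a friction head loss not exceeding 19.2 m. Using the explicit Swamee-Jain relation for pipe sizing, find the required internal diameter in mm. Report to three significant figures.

D ≈ 255 mm

Swamee-Jain (Type III): D = 0.66·[ε^1.25·(LQ²/(gh_f))^4.75 + ν·Q^9.4·(L/(gh_f))^5.2]^0.04
LQ²/(gh_f) = 0.08314; L/(gh_f) = 4.996
Term 1 = ε^1.25·(…)^4.75 = 3.34×10^-11; Term 2 = ν·Q^9.4·(…)^5.2 = 1.52×10^-11
D = 0.66·(3.34×10^-11 + 1.52×10^-11)^0.04 = 0.2553 m = 255 mm
Check: V = 2.52 m/s, Re = 7.94×10^5, f = 0.01506, h_f = 18.0 m ≈ 19.2 m ✓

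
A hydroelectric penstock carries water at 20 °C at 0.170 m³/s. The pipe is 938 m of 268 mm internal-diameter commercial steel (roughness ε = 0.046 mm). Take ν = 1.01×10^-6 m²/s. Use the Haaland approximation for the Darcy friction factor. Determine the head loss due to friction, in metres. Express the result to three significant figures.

h_f ≈ 23.4 m

V = 4Q/(πD²) = 4·0.170/(π·0.268²) = 3.014 m/s
Re = VD/ν = 3.014·0.268/1.01×10^-6 = 8.00×10^5 → turbulent
ε/D = 0.046/268 = 1.72×10^-4
Haaland: f = 0.01447
h_f = f(L/D)V²/(2g) = 0.01447·(938/0.268)·3.014²/(2·9.81) = 23.45 m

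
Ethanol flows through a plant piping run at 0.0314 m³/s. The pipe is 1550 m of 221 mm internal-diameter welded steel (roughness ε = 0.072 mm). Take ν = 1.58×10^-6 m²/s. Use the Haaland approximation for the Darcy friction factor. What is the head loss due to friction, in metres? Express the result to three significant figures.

h_f ≈ 4.54 m

V = 4Q/(πD²) = 4·0.0314/(π·0.221²) = 0.8186 m/s
Re = VD/ν = 0.8186·0.221/1.58×10^-6 = 1.14×10^5 → turbulent
ε/D = 0.072/221 = 3.26×10^-4
Haaland: f = 0.01894
h_f = f(L/D)V²/(2g) = 0.01894·(1550/0.221)·0.8186²/(2·9.81) = 4.536 m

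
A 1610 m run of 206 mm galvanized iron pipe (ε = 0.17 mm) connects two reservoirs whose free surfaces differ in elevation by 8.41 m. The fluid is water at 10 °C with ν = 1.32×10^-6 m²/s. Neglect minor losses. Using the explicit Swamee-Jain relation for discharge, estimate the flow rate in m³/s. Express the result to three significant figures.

Q ≈ 0.0337 m³/s

Swamee-Jain (Type II): Q = -0.965·√(gD⁵h_f/L)·ln[ε/(3.7D) + √(3.17ν²L/(gD³h_f))]
√(gD⁵h_f/L) = √(9.81·0.206⁵·8.41/1610) = 0.004360
ε/(3.7D) = 2.23×10^-4; √(3.17ν²L/(gD³h_f)) = 1.11×10^-4
Q = -0.965·0.004360·ln(3.341×10^-4) = 0.03368 m³/s
Check: V = 1.01 m/s, Re = 1.58×10^5, f = 0.02083, h_f = 8.47 m ≈ 8.41 m ✓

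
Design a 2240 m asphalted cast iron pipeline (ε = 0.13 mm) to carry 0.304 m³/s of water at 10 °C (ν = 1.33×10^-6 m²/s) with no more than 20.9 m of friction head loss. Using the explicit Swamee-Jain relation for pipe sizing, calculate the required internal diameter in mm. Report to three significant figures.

D ≈ 427 mm

Swamee-Jain (Type III): D = 0.66·[ε^1.25·(LQ²/(gh_f))^4.75 + ν·Q^9.4·(L/(gh_f))^5.2]^0.04
LQ²/(gh_f) = 1.010; L/(gh_f) = 10.93
Term 1 = ε^1.25·(…)^4.75 = 1.45×10^-5; Term 2 = ν·Q^9.4·(…)^5.2 = 4.60×10^-6
D = 0.66·(1.45×10^-5 + 4.60×10^-6)^0.04 = 0.4274 m = 427 mm
Check: V = 2.12 m/s, Re = 6.81×10^5, f = 0.01609, h_f = 19.3 m ≈ 20.9 m ✓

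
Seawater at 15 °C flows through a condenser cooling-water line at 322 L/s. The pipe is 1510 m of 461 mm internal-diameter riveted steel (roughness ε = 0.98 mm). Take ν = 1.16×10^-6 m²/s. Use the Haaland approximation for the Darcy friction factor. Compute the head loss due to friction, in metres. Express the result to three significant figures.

h_f ≈ 14.9 m

V = 4Q/(πD²) = 4·0.322/(π·0.461²) = 1.929 m/s
Re = VD/ν = 1.929·0.461/1.16×10^-6 = 7.67×10^5 → turbulent
ε/D = 0.98/461 = 0.00213
Haaland: f = 0.02406
h_f = f(L/D)V²/(2g) = 0.02406·(1510/0.461)·1.929²/(2·9.81) = 14.95 m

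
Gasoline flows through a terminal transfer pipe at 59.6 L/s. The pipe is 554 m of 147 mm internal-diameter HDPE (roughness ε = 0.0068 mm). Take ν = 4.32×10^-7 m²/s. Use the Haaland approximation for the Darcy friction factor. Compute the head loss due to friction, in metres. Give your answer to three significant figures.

h_f ≈ 28.9 m

V = 4Q/(πD²) = 4·0.0596/(π·0.147²) = 3.512 m/s
Re = VD/ν = 3.512·0.147/4.32×10^-7 = 1.19×10^6 → turbulent
ε/D = 0.0068/147 = 4.63×10^-5
Haaland: f = 0.01221
h_f = f(L/D)V²/(2g) = 0.01221·(554/0.147)·3.512²/(2·9.81) = 28.93 m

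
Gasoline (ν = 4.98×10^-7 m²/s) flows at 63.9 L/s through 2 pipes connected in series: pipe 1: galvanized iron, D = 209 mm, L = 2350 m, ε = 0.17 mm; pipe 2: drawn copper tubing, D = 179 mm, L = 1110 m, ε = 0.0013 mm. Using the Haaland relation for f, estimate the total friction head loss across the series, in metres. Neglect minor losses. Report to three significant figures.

Pipe 1: V = 1.863 m/s, Re = 7.82×10^5, ε/D = 8.13×10^-4, f = 0.01911, h_1 = f(L/D)V²/2g = 38.00 m
Pipe 2: V = 2.539 m/s, Re = 9.13×10^5, ε/D = 7.26×10^-6, f = 0.01189, h_2 = f(L/D)V²/2g = 24.22 m
Series → Q common, losses add: H = Σh = 62.23 m

H ≈ 62.2 m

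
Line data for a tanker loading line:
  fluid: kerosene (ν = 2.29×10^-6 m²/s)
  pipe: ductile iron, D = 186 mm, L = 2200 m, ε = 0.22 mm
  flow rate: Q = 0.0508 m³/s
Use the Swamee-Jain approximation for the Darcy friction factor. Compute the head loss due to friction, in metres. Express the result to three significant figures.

h_f ≈ 46.9 m

V = 4Q/(πD²) = 4·0.0508/(π·0.186²) = 1.870 m/s
Re = VD/ν = 1.870·0.186/2.29×10^-6 = 1.52×10^5 → turbulent
ε/D = 0.22/186 = 0.00118
Swamee-Jain: f = 0.02225
h_f = f(L/D)V²/(2g) = 0.02225·(2200/0.186)·1.870²/(2·9.81) = 46.88 m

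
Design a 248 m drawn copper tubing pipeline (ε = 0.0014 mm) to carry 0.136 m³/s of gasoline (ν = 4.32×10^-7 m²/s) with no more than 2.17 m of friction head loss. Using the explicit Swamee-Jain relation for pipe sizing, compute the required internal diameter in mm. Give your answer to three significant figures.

D ≈ 289 mm

Swamee-Jain (Type III): D = 0.66·[ε^1.25·(LQ²/(gh_f))^4.75 + ν·Q^9.4·(L/(gh_f))^5.2]^0.04
LQ²/(gh_f) = 0.2155; L/(gh_f) = 11.65
Term 1 = ε^1.25·(…)^4.75 = 3.28×10^-11; Term 2 = ν·Q^9.4·(…)^5.2 = 1.09×10^-9
D = 0.66·(3.28×10^-11 + 1.09×10^-9)^0.04 = 0.2894 m = 289 mm
Check: V = 2.07 m/s, Re = 1.39×10^6, f = 0.01114, h_f = 2.08 m ≈ 2.17 m ✓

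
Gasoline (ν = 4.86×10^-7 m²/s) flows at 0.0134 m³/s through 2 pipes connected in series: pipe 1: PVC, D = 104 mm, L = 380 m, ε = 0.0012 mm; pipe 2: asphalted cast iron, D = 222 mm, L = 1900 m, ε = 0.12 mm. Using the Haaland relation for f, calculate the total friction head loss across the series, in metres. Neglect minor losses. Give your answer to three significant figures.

H ≈ 7.55 m

Pipe 1: V = 1.577 m/s, Re = 3.38×10^5, ε/D = 1.15×10^-5, f = 0.01413, h_1 = f(L/D)V²/2g = 6.549 m
Pipe 2: V = 0.3462 m/s, Re = 1.58×10^5, ε/D = 5.41×10^-4, f = 0.01925, h_2 = f(L/D)V²/2g = 1.006 m
Series → Q common, losses add: H = Σh = 7.555 m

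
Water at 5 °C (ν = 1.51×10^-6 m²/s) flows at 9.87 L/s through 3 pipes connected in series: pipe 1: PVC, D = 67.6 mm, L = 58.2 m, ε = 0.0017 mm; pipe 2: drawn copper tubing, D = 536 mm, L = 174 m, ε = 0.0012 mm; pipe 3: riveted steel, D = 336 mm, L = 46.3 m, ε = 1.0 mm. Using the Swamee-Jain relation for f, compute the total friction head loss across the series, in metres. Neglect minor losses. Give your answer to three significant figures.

Pipe 1: V = 2.750 m/s, Re = 1.23×10^5, ε/D = 2.51×10^-5, f = 0.01728, h_1 = f(L/D)V²/2g = 5.736 m
Pipe 2: V = 0.04374 m/s, Re = 1.55×10^4, ε/D = 2.24×10^-6, f = 0.02754, h_2 = f(L/D)V²/2g = 8.719×10^-4 m
Pipe 3: V = 0.1113 m/s, Re = 2.48×10^4, ε/D = 0.00298, f = 0.03097, h_3 = f(L/D)V²/2g = 0.002695 m
Series → Q common, losses add: H = Σh = 5.739 m

H ≈ 5.74 m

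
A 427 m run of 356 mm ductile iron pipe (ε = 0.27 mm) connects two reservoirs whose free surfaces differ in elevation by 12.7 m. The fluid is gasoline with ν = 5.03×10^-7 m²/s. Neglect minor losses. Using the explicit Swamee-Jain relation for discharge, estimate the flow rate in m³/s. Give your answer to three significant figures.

Swamee-Jain (Type II): Q = -0.965·√(gD⁵h_f/L)·ln[ε/(3.7D) + √(3.17ν²L/(gD³h_f))]
√(gD⁵h_f/L) = √(9.81·0.356⁵·12.7/427) = 0.04085
ε/(3.7D) = 2.05×10^-4; √(3.17ν²L/(gD³h_f)) = 7.81×10^-6
Q = -0.965·0.04085·ln(2.128×10^-4) = 0.3333 m³/s
Check: V = 3.35 m/s, Re = 2.37×10^6, f = 0.01860, h_f = 12.7 m ≈ 12.7 m ✓

Q ≈ 0.333 m³/s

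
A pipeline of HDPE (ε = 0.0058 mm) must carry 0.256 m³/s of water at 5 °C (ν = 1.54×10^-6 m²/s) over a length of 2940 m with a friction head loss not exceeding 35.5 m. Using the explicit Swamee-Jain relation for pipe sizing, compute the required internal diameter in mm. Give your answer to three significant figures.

Swamee-Jain (Type III): D = 0.66·[ε^1.25·(LQ²/(gh_f))^4.75 + ν·Q^9.4·(L/(gh_f))^5.2]^0.04
LQ²/(gh_f) = 0.5533; L/(gh_f) = 8.442
Term 1 = ε^1.25·(…)^4.75 = 1.71×10^-8; Term 2 = ν·Q^9.4·(…)^5.2 = 2.77×10^-7
D = 0.66·(1.71×10^-8 + 2.77×10^-7)^0.04 = 0.3616 m = 362 mm
Check: V = 2.49 m/s, Re = 5.85×10^5, f = 0.01301, h_f = 33.5 m ≈ 35.5 m ✓

D ≈ 362 mm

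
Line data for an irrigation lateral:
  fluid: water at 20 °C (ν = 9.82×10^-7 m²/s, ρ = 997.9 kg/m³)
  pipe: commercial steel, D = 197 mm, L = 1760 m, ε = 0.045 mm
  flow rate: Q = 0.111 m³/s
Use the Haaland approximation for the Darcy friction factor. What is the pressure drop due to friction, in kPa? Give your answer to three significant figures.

Δp ≈ 896 kPa

V = 4Q/(πD²) = 4·0.111/(π·0.197²) = 3.642 m/s
Re = VD/ν = 3.642·0.197/9.82×10^-7 = 7.31×10^5 → turbulent
ε/D = 0.045/197 = 2.28×10^-4
Haaland: f = 0.01516
h_f = f(L/D)V²/(2g) = 0.01516·(1760/0.197)·3.642²/(2·9.81) = 91.52 m
Δp = ρg·h_f = 997.9·9.81·91.52 = 895.9 kPa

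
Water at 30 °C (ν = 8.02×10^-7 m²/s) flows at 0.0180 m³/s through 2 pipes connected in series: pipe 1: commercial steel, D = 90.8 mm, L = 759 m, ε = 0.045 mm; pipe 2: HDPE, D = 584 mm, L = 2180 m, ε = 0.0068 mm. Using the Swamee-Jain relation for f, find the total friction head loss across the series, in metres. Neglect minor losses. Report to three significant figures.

Pipe 1: V = 2.780 m/s, Re = 3.15×10^5, ε/D = 4.96×10^-4, f = 0.01824, h_1 = f(L/D)V²/2g = 60.06 m
Pipe 2: V = 0.06720 m/s, Re = 4.89×10^4, ε/D = 1.16×10^-5, f = 0.02091, h_2 = f(L/D)V²/2g = 0.01796 m
Series → Q common, losses add: H = Σh = 60.07 m

H ≈ 60.1 m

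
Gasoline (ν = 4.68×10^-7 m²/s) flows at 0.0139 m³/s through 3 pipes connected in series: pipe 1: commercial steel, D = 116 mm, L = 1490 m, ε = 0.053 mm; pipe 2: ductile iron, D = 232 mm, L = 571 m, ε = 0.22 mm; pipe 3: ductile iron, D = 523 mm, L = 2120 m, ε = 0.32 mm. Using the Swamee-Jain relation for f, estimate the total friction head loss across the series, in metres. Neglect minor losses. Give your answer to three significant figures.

Pipe 1: V = 1.315 m/s, Re = 3.26×10^5, ε/D = 4.57×10^-4, f = 0.01797, h_1 = f(L/D)V²/2g = 20.35 m
Pipe 2: V = 0.3288 m/s, Re = 1.63×10^5, ε/D = 9.48×10^-4, f = 0.02127, h_2 = f(L/D)V²/2g = 0.2885 m
Pipe 3: V = 0.06470 m/s, Re = 7.23×10^4, ε/D = 6.12×10^-4, f = 0.02177, h_3 = f(L/D)V²/2g = 0.01883 m
Series → Q common, losses add: H = Σh = 20.66 m

H ≈ 20.7 m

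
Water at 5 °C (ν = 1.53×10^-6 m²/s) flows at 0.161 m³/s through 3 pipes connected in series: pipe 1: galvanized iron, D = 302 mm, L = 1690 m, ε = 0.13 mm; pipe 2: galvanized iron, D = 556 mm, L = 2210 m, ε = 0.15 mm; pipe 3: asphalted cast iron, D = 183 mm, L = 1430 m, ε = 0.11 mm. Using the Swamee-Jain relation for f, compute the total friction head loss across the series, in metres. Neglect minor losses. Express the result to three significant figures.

H ≈ 297 m

Pipe 1: V = 2.248 m/s, Re = 4.44×10^5, ε/D = 4.30×10^-4, f = 0.01744, h_1 = f(L/D)V²/2g = 25.14 m
Pipe 2: V = 0.6631 m/s, Re = 2.41×10^5, ε/D = 2.70×10^-4, f = 0.01723, h_2 = f(L/D)V²/2g = 1.535 m
Pipe 3: V = 6.121 m/s, Re = 7.32×10^5, ε/D = 6.01×10^-4, f = 0.01811, h_3 = f(L/D)V²/2g = 270.3 m
Series → Q common, losses add: H = Σh = 297.0 m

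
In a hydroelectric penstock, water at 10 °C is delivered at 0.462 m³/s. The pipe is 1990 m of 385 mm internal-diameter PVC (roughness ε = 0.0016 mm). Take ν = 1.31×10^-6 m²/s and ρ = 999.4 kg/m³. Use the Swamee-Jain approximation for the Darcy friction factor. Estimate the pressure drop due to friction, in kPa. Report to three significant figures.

Δp ≈ 465 kPa

V = 4Q/(πD²) = 4·0.462/(π·0.385²) = 3.969 m/s
Re = VD/ν = 3.969·0.385/1.31×10^-6 = 1.17×10^6 → turbulent
ε/D = 0.0016/385 = 4.16×10^-6
Swamee-Jain: f = 0.01143
h_f = f(L/D)V²/(2g) = 0.01143·(1990/0.385)·3.969²/(2·9.81) = 47.41 m
Δp = ρg·h_f = 999.4·9.81·47.41 = 464.8 kPa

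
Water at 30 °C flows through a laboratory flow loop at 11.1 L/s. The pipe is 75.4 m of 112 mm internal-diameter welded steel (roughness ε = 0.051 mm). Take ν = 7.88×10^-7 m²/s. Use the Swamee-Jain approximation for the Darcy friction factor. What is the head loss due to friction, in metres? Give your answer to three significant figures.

V = 4Q/(πD²) = 4·0.0111/(π·0.112²) = 1.127 m/s
Re = VD/ν = 1.127·0.112/7.88×10^-7 = 1.60×10^5 → turbulent
ε/D = 0.051/112 = 4.55×10^-4
Swamee-Jain: f = 0.01912
h_f = f(L/D)V²/(2g) = 0.01912·(75.4/0.112)·1.127²/(2·9.81) = 0.8326 m

h_f ≈ 0.833 m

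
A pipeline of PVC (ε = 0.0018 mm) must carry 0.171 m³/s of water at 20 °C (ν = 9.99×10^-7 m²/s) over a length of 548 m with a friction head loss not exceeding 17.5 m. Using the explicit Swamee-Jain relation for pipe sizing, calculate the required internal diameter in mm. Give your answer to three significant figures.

Swamee-Jain (Type III): D = 0.66·[ε^1.25·(LQ²/(gh_f))^4.75 + ν·Q^9.4·(L/(gh_f))^5.2]^0.04
LQ²/(gh_f) = 0.09334; L/(gh_f) = 3.192
Term 1 = ε^1.25·(…)^4.75 = 8.45×10^-13; Term 2 = ν·Q^9.4·(…)^5.2 = 2.58×10^-11
D = 0.66·(8.45×10^-13 + 2.58×10^-11)^0.04 = 0.2492 m = 249 mm
Check: V = 3.51 m/s, Re = 8.75×10^5, f = 0.01204, h_f = 16.6 m ≈ 17.5 m ✓

D ≈ 249 mm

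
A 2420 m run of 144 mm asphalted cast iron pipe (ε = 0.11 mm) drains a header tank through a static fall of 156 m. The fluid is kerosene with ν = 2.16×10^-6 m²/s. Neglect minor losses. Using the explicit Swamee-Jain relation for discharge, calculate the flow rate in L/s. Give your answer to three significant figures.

Swamee-Jain (Type II): Q = -0.965·√(gD⁵h_f/L)·ln[ε/(3.7D) + √(3.17ν²L/(gD³h_f))]
√(gD⁵h_f/L) = √(9.81·0.144⁵·156/2420) = 0.006257
ε/(3.7D) = 2.06×10^-4; √(3.17ν²L/(gD³h_f)) = 8.85×10^-5
Q = -0.965·0.006257·ln(2.950×10^-4) = 0.04908 m³/s
Check: V = 3.01 m/s, Re = 2.01×10^5, f = 0.02020, h_f = 157 m ≈ 156 m ✓

Q ≈ 49.1 L/s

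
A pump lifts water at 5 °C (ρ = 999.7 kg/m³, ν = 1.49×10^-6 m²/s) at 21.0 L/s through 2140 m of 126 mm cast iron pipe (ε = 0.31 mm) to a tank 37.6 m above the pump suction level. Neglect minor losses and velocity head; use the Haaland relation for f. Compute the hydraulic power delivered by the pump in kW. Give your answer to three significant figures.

V = 4Q/(πD²) = 1.684 m/s; Re = 1.42×10^5; ε/D = 0.00246; f = 0.02576
h_f = f(L/D)V²/2g = 63.26 m
Total head H = z + h_f = 37.6 + 63.26 = 100.9 m
P_hyd = ρgQH = 999.7·9.81·0.0210·100.9 = 20.77 kW

P_hyd ≈ 20.8 kW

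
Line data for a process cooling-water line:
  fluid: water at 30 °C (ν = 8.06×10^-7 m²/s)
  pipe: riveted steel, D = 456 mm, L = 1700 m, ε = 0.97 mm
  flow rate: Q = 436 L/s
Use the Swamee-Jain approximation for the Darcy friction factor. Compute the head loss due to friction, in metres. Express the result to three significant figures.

h_f ≈ 32.5 m

V = 4Q/(πD²) = 4·0.436/(π·0.456²) = 2.670 m/s
Re = VD/ν = 2.670·0.456/8.06×10^-7 = 1.51×10^6 → turbulent
ε/D = 0.97/456 = 0.00213
Swamee-Jain: f = 0.02398
h_f = f(L/D)V²/(2g) = 0.02398·(1700/0.456)·2.670²/(2·9.81) = 32.48 m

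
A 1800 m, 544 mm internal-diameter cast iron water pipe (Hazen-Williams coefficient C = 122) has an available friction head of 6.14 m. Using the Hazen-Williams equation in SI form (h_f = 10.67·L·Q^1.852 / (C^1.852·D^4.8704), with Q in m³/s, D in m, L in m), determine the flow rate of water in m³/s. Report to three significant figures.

Rearranging: Q = [h_f·C^1.852·D^4.8704 / (10.67·L)]^(1/1.852)
Q = [6.14·122^1.852·0.544^4.8704 / (10.67·1800)]^0.540 = 0.3190 m³/s

Q ≈ 0.319 m³/s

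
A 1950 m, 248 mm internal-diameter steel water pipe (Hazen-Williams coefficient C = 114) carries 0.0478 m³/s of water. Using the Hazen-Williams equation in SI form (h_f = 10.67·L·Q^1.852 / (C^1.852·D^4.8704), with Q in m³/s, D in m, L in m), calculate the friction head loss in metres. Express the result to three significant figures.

h_f ≈ 10.3 m

h_f = 10.67·1950·0.0478^1.852 / (114^1.852·0.248^4.8704) = 10.29 m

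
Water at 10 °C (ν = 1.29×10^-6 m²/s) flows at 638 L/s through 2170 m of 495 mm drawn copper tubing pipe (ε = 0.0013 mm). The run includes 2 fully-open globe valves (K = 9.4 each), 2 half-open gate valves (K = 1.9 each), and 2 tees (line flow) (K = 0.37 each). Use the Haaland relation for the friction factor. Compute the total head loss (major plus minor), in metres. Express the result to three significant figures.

V = 4Q/(πD²) = 3.315 m/s; V²/2g = 0.5602 m
Re = 1.27×10^6, ε/D = 2.63×10^-6 → f = 0.01118 (Haaland)
Major: h_f = f(L/D)·V²/2g = 0.01118·4384·0.5602 = 27.46 m
Minor: ΣK = 23.3; h_m = ΣK·V²/2g = 13.08 m
Total H_L = 27.46 + 13.08 = 40.53 m

H_L ≈ 40.5 m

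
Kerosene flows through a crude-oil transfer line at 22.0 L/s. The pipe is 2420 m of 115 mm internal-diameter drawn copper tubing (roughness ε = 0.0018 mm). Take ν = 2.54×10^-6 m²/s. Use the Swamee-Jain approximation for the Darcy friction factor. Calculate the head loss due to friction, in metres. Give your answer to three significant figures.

h_f ≈ 87.2 m

V = 4Q/(πD²) = 4·0.0220/(π·0.115²) = 2.118 m/s
Re = VD/ν = 2.118·0.115/2.54×10^-6 = 9.59×10^4 → turbulent
ε/D = 0.0018/115 = 1.57×10^-5
Swamee-Jain: f = 0.01811
h_f = f(L/D)V²/(2g) = 0.01811·(2420/0.115)·2.118²/(2·9.81) = 87.16 m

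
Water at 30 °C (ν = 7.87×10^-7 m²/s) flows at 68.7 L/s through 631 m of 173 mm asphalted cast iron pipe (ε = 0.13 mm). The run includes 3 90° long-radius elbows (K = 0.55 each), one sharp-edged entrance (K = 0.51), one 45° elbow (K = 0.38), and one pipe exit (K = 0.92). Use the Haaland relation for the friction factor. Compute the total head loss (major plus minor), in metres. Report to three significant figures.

H_L ≈ 31.5 m

V = 4Q/(πD²) = 2.923 m/s; V²/2g = 0.4354 m
Re = 6.42×10^5, ε/D = 7.51×10^-4 → f = 0.01888 (Haaland)
Major: h_f = f(L/D)·V²/2g = 0.01888·3647·0.4354 = 29.98 m
Minor: ΣK = 3.46; h_m = ΣK·V²/2g = 1.506 m
Total H_L = 29.98 + 1.506 = 31.48 m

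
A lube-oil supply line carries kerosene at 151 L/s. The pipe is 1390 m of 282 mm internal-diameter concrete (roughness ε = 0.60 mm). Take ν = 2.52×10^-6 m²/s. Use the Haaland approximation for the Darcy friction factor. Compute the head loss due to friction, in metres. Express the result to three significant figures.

V = 4Q/(πD²) = 4·0.151/(π·0.282²) = 2.418 m/s
Re = VD/ν = 2.418·0.282/2.52×10^-6 = 2.71×10^5 → turbulent
ε/D = 0.60/282 = 0.00213
Haaland: f = 0.02442
h_f = f(L/D)V²/(2g) = 0.02442·(1390/0.282)·2.418²/(2·9.81) = 35.86 m

h_f ≈ 35.9 m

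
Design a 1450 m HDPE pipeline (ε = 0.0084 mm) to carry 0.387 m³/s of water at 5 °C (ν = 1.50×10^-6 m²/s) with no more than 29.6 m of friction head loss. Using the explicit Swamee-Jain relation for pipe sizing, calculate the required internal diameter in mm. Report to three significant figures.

D ≈ 379 mm

Swamee-Jain (Type III): D = 0.66·[ε^1.25·(LQ²/(gh_f))^4.75 + ν·Q^9.4·(L/(gh_f))^5.2]^0.04
LQ²/(gh_f) = 0.7479; L/(gh_f) = 4.994
Term 1 = ε^1.25·(…)^4.75 = 1.14×10^-7; Term 2 = ν·Q^9.4·(…)^5.2 = 8.56×10^-7
D = 0.66·(1.14×10^-7 + 8.56×10^-7)^0.04 = 0.3793 m = 379 mm
Check: V = 3.42 m/s, Re = 8.66×10^5, f = 0.01237, h_f = 28.3 m ≈ 29.6 m ✓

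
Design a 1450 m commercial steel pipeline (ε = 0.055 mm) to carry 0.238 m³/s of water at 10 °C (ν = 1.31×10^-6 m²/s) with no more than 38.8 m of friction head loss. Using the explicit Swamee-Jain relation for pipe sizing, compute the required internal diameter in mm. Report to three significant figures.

Swamee-Jain (Type III): D = 0.66·[ε^1.25·(LQ²/(gh_f))^4.75 + ν·Q^9.4·(L/(gh_f))^5.2]^0.04
LQ²/(gh_f) = 0.2158; L/(gh_f) = 3.809
Term 1 = ε^1.25·(…)^4.75 = 3.25×10^-9; Term 2 = ν·Q^9.4·(…)^5.2 = 1.89×10^-9
D = 0.66·(3.25×10^-9 + 1.89×10^-9)^0.04 = 0.3076 m = 308 mm
Check: V = 3.20 m/s, Re = 7.52×10^5, f = 0.01481, h_f = 36.5 m ≈ 38.8 m ✓

D ≈ 308 mm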